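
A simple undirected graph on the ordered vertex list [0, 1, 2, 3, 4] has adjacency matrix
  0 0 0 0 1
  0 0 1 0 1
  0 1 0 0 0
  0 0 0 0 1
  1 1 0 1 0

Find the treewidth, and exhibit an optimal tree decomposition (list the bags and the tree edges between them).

Treewidth 1.
One such decomposition:
Bags: B1 = {1, 4}  B2 = {1, 2}  B3 = {0, 4}  B4 = {3, 4}
Tree: B1–B2, B1–B3, B3–B4

Every bag has size at most 2, so the width is 2 − 1 = 1 and tw(G) ≤ 1. Since G has at least one edge (e.g. 4–1), it is not an edgeless graph, so tw(G) ≥ 1. The upper and lower bounds meet at 1, so that is the treewidth.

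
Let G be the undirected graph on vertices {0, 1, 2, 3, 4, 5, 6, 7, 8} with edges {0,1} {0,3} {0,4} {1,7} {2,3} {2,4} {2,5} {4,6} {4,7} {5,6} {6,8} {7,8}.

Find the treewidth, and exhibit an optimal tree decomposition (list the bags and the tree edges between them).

Each bag holds 4 vertices, so the decomposition has width 3, which upper-bounds the treewidth. For the lower bound: the 4 vertex sets {5,6,8}, {7}, {4}, {0,1,2,3} are disjoint, each induces a connected subgraph, and every pair is joined by at least one edge of G. Contracting each set to a single vertex therefore yields K_{4} as a minor, and since treewidth is minor-monotone, tw(G) ≥ tw(K_{4}) = 3. Hence tw(G) = 3 exactly.

Treewidth 3.
One optimal decomposition is:
Bags: B1 = {5, 6, 7, 8}  B2 = {4, 5, 6, 7}  B3 = {2, 4, 5, 7}  B4 = {1, 2, 4, 7}  B5 = {0, 1, 2, 4}  B6 = {0, 1, 2, 3}
Tree: B1–B2, B2–B3, B3–B4, B4–B5, B5–B6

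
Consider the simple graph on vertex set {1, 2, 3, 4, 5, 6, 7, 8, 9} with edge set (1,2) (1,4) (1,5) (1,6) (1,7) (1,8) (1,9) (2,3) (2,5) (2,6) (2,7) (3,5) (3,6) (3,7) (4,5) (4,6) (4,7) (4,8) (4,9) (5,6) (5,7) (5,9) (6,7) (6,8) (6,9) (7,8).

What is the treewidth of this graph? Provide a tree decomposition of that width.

Every bag has size at most 5, so the width is 5 − 1 = 4 and tw(G) ≤ 4. For the lower bound, the 5 vertices {1, 2, 5, 6, 7} are pairwise adjacent, and any tree decomposition puts a clique entirely inside one bag — forcing width ≥ 4. Therefore the treewidth is 4.

Treewidth 4.
Bags: B1 = {1, 4, 5, 6, 7}  B2 = {1, 4, 6, 7, 8}  B3 = {1, 2, 5, 6, 7}  B4 = {1, 4, 5, 6, 9}  B5 = {2, 3, 5, 6, 7}
Tree: B1–B2, B1–B3, B1–B4, B3–B5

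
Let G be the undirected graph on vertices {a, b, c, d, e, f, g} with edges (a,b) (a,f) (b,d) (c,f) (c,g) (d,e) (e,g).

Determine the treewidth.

A width-2 tree decomposition is:
Bags: B1 = {a, b, f}  B2 = {b, d, f}  B3 = {d, e, f}  B4 = {e, f, g}  B5 = {c, f, g}
Tree: B1–B2, B2–B3, B3–B4, B4–B5
Each bag holds 3 vertices, so the decomposition has width 2, which upper-bounds the treewidth. Since f–a–b–d–e–g–c–f is a cycle in G, G is not acyclic. Forests are exactly the graphs of treewidth ≤ 1, so tw(G) ≥ 2. The upper and lower bounds meet at 2, so that is the treewidth.

2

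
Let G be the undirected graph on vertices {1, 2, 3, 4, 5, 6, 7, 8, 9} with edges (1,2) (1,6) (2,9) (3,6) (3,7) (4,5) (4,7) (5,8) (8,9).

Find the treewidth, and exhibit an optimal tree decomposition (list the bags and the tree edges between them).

Every bag has size at most 3, so the width is 3 − 1 = 2 and tw(G) ≤ 2. The edges 1–6–3–7–4–5–8–9–2–1 form a cycle, so G is not a tree and its treewidth is at least 2. Combining the bounds, tw(G) = 2.

Treewidth 2.
One such decomposition:
Bags: B1 = {1, 3, 6}  B2 = {1, 3, 7}  B3 = {1, 4, 7}  B4 = {1, 4, 5}  B5 = {1, 5, 8}  B6 = {1, 8, 9}  B7 = {1, 2, 9}
Tree: B1–B2, B2–B3, B3–B4, B4–B5, B5–B6, B6–B7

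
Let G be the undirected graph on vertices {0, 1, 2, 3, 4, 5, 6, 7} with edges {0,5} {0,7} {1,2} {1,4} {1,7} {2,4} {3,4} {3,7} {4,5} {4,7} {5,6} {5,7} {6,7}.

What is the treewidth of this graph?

A width-2 tree decomposition is:
Bags: B1 = {5, 6, 7}  B2 = {4, 5, 7}  B3 = {0, 5, 7}  B4 = {3, 4, 7}  B5 = {1, 4, 7}  B6 = {1, 2, 4}
Tree: B1–B2, B2–B3, B2–B4, B4–B5, B5–B6
The largest bag has 3 vertices, giving width 2; this decomposition certifies tw(G) ≤ 2. Conversely, {1, 2, 4} is a clique of size 3, and the vertices of any clique must share a bag in every tree decomposition; so some bag has ≥ 3 vertices and tw(G) ≥ 2. Combining the bounds, tw(G) = 2.

2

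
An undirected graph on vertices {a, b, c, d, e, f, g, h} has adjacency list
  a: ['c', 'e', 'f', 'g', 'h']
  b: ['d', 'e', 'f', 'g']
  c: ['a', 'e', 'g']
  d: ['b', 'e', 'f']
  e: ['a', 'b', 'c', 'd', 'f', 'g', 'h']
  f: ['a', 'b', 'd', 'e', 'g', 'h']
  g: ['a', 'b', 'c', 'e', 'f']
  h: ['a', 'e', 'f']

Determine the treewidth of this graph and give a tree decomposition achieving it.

Each bag holds 4 vertices, so the decomposition has width 3, which upper-bounds the treewidth. For the lower bound, the 4 vertices {a, c, e, g} are pairwise adjacent, and any tree decomposition puts a clique entirely inside one bag — forcing width ≥ 3. Therefore the treewidth is 3.

Treewidth 3.
One optimal decomposition is:
Bags: B1 = {b, e, f, g}  B2 = {b, d, e, f}  B3 = {a, e, f, g}  B4 = {a, c, e, g}  B5 = {a, e, f, h}
Tree: B1–B2, B1–B3, B3–B4, B3–B5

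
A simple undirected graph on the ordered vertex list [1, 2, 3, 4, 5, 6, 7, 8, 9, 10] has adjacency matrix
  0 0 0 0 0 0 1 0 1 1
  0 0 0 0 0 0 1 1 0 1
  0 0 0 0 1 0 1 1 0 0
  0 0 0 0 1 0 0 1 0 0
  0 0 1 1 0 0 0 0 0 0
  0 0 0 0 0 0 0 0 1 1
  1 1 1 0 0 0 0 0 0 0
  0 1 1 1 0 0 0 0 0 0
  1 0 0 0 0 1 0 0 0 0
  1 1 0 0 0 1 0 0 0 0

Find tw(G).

2

A width-2 tree decomposition is:
Bags: B1 = {4, 5, 8}  B2 = {3, 5, 8}  B3 = {2, 3, 8}  B4 = {2, 3, 7}  B5 = {2, 7, 10}  B6 = {1, 7, 10}  B7 = {1, 6, 10}  B8 = {1, 6, 9}
Tree: B1–B2, B2–B3, B3–B4, B4–B5, B5–B6, B6–B7, B7–B8
The largest bag has 3 vertices, giving width 2; this decomposition certifies tw(G) ≤ 2. The edges 4–5–3–8–4 form a cycle, so G is not a tree and its treewidth is at least 2. Hence tw(G) = 2 exactly.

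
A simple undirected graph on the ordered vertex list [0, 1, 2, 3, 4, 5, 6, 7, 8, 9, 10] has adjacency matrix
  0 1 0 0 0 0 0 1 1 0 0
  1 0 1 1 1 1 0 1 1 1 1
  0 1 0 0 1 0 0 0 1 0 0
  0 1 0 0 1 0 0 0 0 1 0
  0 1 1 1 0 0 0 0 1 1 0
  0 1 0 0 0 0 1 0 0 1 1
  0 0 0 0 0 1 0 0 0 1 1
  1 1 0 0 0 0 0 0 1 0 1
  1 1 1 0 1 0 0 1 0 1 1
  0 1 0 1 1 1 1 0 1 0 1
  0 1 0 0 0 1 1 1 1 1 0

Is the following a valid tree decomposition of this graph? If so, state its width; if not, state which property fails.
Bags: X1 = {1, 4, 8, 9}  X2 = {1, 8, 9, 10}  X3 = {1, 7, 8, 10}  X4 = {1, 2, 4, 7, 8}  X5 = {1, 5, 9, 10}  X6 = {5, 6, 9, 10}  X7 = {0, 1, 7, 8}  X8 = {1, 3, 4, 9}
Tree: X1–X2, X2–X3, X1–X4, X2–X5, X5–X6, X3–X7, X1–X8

No — bags containing vertex 7 are not connected in the tree.

A tree decomposition must satisfy three properties: every vertex lies in some bag; for every edge, both endpoints lie together in some bag; and for every vertex, the bags containing it form a connected subtree. Here bags containing vertex 7 are not connected in the tree, so the decomposition is invalid.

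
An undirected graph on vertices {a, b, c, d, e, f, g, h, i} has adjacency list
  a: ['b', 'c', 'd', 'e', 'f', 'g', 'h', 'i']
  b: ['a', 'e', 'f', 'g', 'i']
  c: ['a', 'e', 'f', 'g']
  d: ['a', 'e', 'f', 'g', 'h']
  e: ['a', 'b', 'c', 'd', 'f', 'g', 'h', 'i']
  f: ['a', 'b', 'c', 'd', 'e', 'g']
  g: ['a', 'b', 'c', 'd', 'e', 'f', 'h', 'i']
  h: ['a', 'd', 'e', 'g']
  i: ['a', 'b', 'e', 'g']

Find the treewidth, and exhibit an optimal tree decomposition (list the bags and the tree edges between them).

Each bag holds 5 vertices, so the decomposition has width 4, which upper-bounds the treewidth. Conversely, {a, d, e, g, h} is a clique of size 5, and the vertices of any clique must share a bag in every tree decomposition; so some bag has ≥ 5 vertices and tw(G) ≥ 4. Therefore the treewidth is 4.

Treewidth 4.
Bags: B1 = {a, b, e, f, g}  B2 = {a, c, e, f, g}  B3 = {a, d, e, f, g}  B4 = {a, d, e, g, h}  B5 = {a, b, e, g, i}
Tree: B1–B2, B2–B3, B3–B4, B1–B5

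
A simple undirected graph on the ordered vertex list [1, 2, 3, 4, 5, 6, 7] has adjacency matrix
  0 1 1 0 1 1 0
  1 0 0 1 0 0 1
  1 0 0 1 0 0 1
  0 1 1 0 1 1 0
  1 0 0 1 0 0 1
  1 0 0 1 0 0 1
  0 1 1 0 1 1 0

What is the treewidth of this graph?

3

A width-3 tree decomposition is:
Bags: B1 = {1, 2, 4, 7}  B2 = {1, 4, 5, 7}  B3 = {1, 4, 6, 7}  B4 = {1, 3, 4, 7}
Tree: B1–B2, B2–B3, B3–B4
Every bag has size at most 4, so the width is 4 − 1 = 3 and tw(G) ≤ 3. For the lower bound: the 4 vertex sets {1,2}, {4,5}, {7}, {6} are disjoint, each induces a connected subgraph, and every pair is joined by at least one edge of G. Contracting each set to a single vertex therefore yields K_{4} as a minor, and since treewidth is minor-monotone, tw(G) ≥ tw(K_{4}) = 3. The upper and lower bounds meet at 3, so that is the treewidth.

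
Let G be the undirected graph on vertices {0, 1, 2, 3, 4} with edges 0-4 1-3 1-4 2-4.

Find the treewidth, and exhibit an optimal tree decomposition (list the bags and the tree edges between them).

The largest bag has 2 vertices, giving width 1; this decomposition certifies tw(G) ≤ 1. G has an edge, so its treewidth is at least 1. Therefore the treewidth is 1.

Treewidth 1.
Bags: B1 = {1, 4}  B2 = {0, 4}  B3 = {2, 4}  B4 = {1, 3}
Tree: B1–B2, B1–B3, B1–B4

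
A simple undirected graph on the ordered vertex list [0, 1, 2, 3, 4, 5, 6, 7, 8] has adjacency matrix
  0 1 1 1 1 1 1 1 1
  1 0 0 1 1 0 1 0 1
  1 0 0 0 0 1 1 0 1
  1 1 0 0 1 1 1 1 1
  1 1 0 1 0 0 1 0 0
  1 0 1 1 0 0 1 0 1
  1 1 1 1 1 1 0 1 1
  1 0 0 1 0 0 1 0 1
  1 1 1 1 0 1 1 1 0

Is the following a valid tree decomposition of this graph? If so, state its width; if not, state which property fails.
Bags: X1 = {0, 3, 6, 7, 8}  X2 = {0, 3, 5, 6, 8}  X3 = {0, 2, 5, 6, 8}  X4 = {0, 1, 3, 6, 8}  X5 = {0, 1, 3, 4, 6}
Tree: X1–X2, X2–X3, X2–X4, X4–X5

Yes; width 4.

Checking the three conditions: (i) the bags cover all of {0, 1, 2, 3, 4, 5, 6, 7, 8}; (ii) for each edge, some bag contains both endpoints; (iii) the bags containing any fixed vertex form a subtree. All hold, so the decomposition is valid with width 5 − 1 = 4.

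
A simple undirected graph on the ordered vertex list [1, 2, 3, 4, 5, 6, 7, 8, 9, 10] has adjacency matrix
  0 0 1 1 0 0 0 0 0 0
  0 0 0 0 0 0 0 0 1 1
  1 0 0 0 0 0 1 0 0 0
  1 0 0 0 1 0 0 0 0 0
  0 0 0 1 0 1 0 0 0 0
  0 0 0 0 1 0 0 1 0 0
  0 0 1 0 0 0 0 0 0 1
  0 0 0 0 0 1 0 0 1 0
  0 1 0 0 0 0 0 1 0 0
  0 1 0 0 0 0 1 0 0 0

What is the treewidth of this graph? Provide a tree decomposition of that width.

Treewidth 2.
Bags: B1 = {4, 5, 6}  B2 = {4, 6, 8}  B3 = {4, 8, 9}  B4 = {2, 4, 9}  B5 = {2, 4, 10}  B6 = {4, 7, 10}  B7 = {3, 4, 7}  B8 = {1, 3, 4}
Tree: B1–B2, B2–B3, B3–B4, B4–B5, B5–B6, B6–B7, B7–B8

The largest bag has 3 vertices, giving width 2; this decomposition certifies tw(G) ≤ 2. The edges 4–5–6–8–9–2–10–7–3–1–4 form a cycle, so G is not a tree and its treewidth is at least 2. Therefore the treewidth is 2.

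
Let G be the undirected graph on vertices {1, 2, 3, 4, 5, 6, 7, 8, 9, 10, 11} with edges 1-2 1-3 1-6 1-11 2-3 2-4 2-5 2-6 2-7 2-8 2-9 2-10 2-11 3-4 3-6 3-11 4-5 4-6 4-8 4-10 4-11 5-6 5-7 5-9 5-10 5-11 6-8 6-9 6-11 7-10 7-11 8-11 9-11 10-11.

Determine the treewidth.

4

A width-4 tree decomposition is:
Bags: B1 = {2, 4, 6, 8, 11}  B2 = {2, 4, 5, 6, 11}  B3 = {2, 5, 6, 9, 11}  B4 = {2, 4, 5, 10, 11}  B5 = {2, 3, 4, 6, 11}  B6 = {2, 5, 7, 10, 11}  B7 = {1, 2, 3, 6, 11}
Tree: B1–B2, B2–B3, B2–B4, B2–B5, B4–B6, B5–B7
The largest bag has 5 vertices, giving width 4; this decomposition certifies tw(G) ≤ 4. On the other hand G contains the 5-clique {2, 4, 5, 10, 11}. A clique must lie in a single bag of any decomposition, so no decomposition can have width below 4. Combining the bounds, tw(G) = 4.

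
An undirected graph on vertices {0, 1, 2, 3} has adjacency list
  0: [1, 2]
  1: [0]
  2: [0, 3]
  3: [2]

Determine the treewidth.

A width-1 tree decomposition is:
Bags: B1 = {0, 2}  B2 = {0, 1}  B3 = {2, 3}
Tree: B1–B2, B1–B3
Each bag holds 2 vertices, so the decomposition has width 1, which upper-bounds the treewidth. Since G has at least one edge (e.g. 2–0), it is not an edgeless graph, so tw(G) ≥ 1. Combining the bounds, tw(G) = 1.

1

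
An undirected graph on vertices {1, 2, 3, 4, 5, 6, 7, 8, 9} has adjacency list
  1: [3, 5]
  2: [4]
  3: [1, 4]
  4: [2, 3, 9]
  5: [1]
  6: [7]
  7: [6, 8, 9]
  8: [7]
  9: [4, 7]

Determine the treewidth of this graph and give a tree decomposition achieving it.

Every bag has size at most 2, so the width is 2 − 1 = 1 and tw(G) ≤ 1. Any graph with an edge has treewidth ≥ 1, and G has the edge 7–9. Combining the bounds, tw(G) = 1.

Treewidth 1.
Bags: B1 = {7, 9}  B2 = {4, 9}  B3 = {3, 4}  B4 = {7, 8}  B5 = {1, 3}  B6 = {2, 4}  B7 = {1, 5}  B8 = {6, 7}
Tree: B1–B2, B2–B3, B1–B4, B3–B5, B3–B6, B5–B7, B4–B8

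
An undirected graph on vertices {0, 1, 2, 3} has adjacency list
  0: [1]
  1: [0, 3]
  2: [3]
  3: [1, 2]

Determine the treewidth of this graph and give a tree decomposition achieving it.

The largest bag has 2 vertices, giving width 1; this decomposition certifies tw(G) ≤ 1. Any graph with an edge has treewidth ≥ 1, and G has the edge 3–2. Hence tw(G) = 1 exactly.

Treewidth 1.
One optimal decomposition is:
Bags: B1 = {2, 3}  B2 = {1, 3}  B3 = {0, 1}
Tree: B1–B2, B2–B3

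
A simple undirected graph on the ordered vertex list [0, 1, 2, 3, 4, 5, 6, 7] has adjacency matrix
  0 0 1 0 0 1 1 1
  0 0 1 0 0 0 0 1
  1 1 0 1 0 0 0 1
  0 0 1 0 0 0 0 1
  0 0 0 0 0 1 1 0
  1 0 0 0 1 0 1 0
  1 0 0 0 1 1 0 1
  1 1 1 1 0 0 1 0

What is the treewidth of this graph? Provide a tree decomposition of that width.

Every bag has size at most 3, so the width is 3 − 1 = 2 and tw(G) ≤ 2. For the lower bound, the 3 vertices {4, 5, 6} are pairwise adjacent, and any tree decomposition puts a clique entirely inside one bag — forcing width ≥ 2. Therefore the treewidth is 2.

Treewidth 2.
One such decomposition:
Bags: B1 = {0, 2, 7}  B2 = {0, 6, 7}  B3 = {2, 3, 7}  B4 = {1, 2, 7}  B5 = {0, 5, 6}  B6 = {4, 5, 6}
Tree: B1–B2, B1–B3, B1–B4, B2–B5, B5–B6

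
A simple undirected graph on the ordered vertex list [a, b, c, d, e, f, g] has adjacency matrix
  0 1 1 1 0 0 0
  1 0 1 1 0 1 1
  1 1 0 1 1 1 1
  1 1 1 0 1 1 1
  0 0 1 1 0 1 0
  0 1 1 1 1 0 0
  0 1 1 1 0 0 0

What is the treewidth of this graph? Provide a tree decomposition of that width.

Each bag holds 4 vertices, so the decomposition has width 3, which upper-bounds the treewidth. For the lower bound, the 4 vertices {c, d, e, f} are pairwise adjacent, and any tree decomposition puts a clique entirely inside one bag — forcing width ≥ 3. Hence tw(G) = 3 exactly.

Treewidth 3.
One optimal decomposition is:
Bags: B1 = {a, b, c, d}  B2 = {b, c, d, f}  B3 = {b, c, d, g}  B4 = {c, d, e, f}
Tree: B1–B2, B2–B3, B2–B4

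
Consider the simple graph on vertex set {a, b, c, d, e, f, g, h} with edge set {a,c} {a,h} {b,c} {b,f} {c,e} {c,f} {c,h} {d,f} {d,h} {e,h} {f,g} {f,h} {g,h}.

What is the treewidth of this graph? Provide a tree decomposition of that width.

Treewidth 2.
One such decomposition:
Bags: B1 = {a, c, h}  B2 = {c, e, h}  B3 = {c, f, h}  B4 = {d, f, h}  B5 = {b, c, f}  B6 = {f, g, h}
Tree: B1–B2, B2–B3, B3–B4, B3–B5, B3–B6

Every bag has size at most 3, so the width is 3 − 1 = 2 and tw(G) ≤ 2. On the other hand G contains the 3-clique {a, c, h}. A clique must lie in a single bag of any decomposition, so no decomposition can have width below 2. Combining the bounds, tw(G) = 2.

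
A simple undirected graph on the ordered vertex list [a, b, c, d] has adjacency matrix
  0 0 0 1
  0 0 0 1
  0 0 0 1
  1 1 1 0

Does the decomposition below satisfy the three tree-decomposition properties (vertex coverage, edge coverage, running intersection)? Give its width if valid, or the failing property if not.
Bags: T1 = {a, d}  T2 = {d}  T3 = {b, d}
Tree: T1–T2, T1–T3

A tree decomposition must satisfy three properties: every vertex lies in some bag; for every edge, both endpoints lie together in some bag; and for every vertex, the bags containing it form a connected subtree. Here vertex c appears in no bag, so the decomposition is invalid.

No — vertex c appears in no bag.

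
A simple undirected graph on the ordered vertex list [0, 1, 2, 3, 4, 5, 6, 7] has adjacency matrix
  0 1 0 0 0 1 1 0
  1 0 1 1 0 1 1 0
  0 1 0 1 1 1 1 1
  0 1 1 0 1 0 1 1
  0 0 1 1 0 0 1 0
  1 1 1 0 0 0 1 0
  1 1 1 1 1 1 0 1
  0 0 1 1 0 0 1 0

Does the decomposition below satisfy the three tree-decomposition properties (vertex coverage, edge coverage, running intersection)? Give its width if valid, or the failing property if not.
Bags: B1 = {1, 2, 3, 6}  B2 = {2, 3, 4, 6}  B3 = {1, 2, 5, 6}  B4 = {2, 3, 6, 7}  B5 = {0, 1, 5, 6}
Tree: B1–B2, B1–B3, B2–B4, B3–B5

Checking the three conditions: (i) the bags cover all of {0, 1, 2, 3, 4, 5, 6, 7}; (ii) for each edge, some bag contains both endpoints; (iii) the bags containing any fixed vertex form a subtree. All hold, so the decomposition is valid with width 4 − 1 = 3.

Yes; width 3.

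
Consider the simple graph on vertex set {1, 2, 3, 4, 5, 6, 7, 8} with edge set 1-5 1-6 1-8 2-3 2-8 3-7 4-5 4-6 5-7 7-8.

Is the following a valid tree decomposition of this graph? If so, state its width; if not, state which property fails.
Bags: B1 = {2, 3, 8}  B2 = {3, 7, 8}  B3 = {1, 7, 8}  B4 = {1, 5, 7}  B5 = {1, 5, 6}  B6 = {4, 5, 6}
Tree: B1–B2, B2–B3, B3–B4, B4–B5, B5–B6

Checking the three conditions: (i) the bags cover all of {1, 2, 3, 4, 5, 6, 7, 8}; (ii) for each edge, some bag contains both endpoints; (iii) the bags containing any fixed vertex form a subtree. All hold, so the decomposition is valid with width 3 − 1 = 2.

Yes; width 2.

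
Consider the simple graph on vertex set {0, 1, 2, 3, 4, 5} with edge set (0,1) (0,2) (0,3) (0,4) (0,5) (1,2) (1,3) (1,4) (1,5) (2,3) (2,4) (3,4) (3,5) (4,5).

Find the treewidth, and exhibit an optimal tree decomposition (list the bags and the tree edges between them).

Treewidth 4.
Bags: B1 = {0, 1, 3, 4, 5}  B2 = {0, 1, 2, 3, 4}
Tree: B1–B2

The largest bag has 5 vertices, giving width 4; this decomposition certifies tw(G) ≤ 4. For the lower bound, the 5 vertices {0, 1, 2, 3, 4} are pairwise adjacent, and any tree decomposition puts a clique entirely inside one bag — forcing width ≥ 4. Therefore the treewidth is 4.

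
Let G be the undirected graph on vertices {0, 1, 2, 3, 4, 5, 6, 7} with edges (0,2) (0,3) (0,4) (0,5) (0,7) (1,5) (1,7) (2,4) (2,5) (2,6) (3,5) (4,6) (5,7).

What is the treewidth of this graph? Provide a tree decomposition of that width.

The largest bag has 3 vertices, giving width 2; this decomposition certifies tw(G) ≤ 2. Conversely, {0, 2, 4} is a clique of size 3, and the vertices of any clique must share a bag in every tree decomposition; so some bag has ≥ 3 vertices and tw(G) ≥ 2. Therefore the treewidth is 2.

Treewidth 2.
One optimal decomposition is:
Bags: B1 = {0, 2, 4}  B2 = {2, 4, 6}  B3 = {0, 2, 5}  B4 = {0, 5, 7}  B5 = {0, 3, 5}  B6 = {1, 5, 7}
Tree: B1–B2, B1–B3, B3–B4, B4–B5, B4–B6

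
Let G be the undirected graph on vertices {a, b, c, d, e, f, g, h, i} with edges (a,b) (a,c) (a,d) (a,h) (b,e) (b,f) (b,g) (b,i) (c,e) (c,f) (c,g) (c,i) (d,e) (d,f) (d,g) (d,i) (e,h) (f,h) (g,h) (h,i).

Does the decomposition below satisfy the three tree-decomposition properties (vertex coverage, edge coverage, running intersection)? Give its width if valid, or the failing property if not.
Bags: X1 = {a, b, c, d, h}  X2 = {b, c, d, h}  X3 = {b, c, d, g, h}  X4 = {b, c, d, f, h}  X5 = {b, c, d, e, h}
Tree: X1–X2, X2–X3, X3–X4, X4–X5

A tree decomposition must satisfy three properties: every vertex lies in some bag; for every edge, both endpoints lie together in some bag; and for every vertex, the bags containing it form a connected subtree. Here vertex i appears in no bag, so the decomposition is invalid.

No — vertex i appears in no bag.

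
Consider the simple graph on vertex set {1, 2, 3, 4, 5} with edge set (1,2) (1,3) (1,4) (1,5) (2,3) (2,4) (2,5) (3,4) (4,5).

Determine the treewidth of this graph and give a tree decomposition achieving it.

Every bag has size at most 4, so the width is 4 − 1 = 3 and tw(G) ≤ 3. On the other hand G contains the 4-clique {1, 2, 3, 4}. A clique must lie in a single bag of any decomposition, so no decomposition can have width below 3. Therefore the treewidth is 3.

Treewidth 3.
Bags: B1 = {1, 2, 3, 4}  B2 = {1, 2, 4, 5}
Tree: B1–B2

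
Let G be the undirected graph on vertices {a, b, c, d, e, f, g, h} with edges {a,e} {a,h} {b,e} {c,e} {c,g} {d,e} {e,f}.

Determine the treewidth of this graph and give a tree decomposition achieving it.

Treewidth 1.
One optimal decomposition is:
Bags: B1 = {c, e}  B2 = {a, e}  B3 = {d, e}  B4 = {c, g}  B5 = {b, e}  B6 = {a, h}  B7 = {e, f}
Tree: B1–B2, B1–B3, B1–B4, B2–B5, B2–B6, B5–B7

The largest bag has 2 vertices, giving width 1; this decomposition certifies tw(G) ≤ 1. G has an edge, so its treewidth is at least 1. Hence tw(G) = 1 exactly.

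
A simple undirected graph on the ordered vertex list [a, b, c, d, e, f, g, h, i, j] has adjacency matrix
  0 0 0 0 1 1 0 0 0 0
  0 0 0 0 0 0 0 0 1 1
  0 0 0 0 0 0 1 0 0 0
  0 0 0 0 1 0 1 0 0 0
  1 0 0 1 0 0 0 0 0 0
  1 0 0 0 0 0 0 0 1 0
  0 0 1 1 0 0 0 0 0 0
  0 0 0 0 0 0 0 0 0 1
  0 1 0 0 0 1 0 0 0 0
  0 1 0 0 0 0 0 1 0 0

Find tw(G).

A width-1 tree decomposition is:
Bags: B1 = {c, g}  B2 = {d, g}  B3 = {d, e}  B4 = {a, e}  B5 = {a, f}  B6 = {f, i}  B7 = {b, i}  B8 = {b, j}  B9 = {h, j}
Tree: B1–B2, B2–B3, B3–B4, B4–B5, B5–B6, B6–B7, B7–B8, B8–B9
Every bag has size at most 2, so the width is 2 − 1 = 1 and tw(G) ≤ 1. G has an edge, so its treewidth is at least 1. The upper and lower bounds meet at 1, so that is the treewidth.

1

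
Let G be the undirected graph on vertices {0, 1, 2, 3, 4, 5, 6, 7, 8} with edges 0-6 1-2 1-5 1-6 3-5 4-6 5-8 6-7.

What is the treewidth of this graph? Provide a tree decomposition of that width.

Each bag holds 2 vertices, so the decomposition has width 1, which upper-bounds the treewidth. Any graph with an edge has treewidth ≥ 1, and G has the edge 6–1. The upper and lower bounds meet at 1, so that is the treewidth.

Treewidth 1.
Bags: B1 = {1, 6}  B2 = {4, 6}  B3 = {1, 2}  B4 = {6, 7}  B5 = {0, 6}  B6 = {1, 5}  B7 = {3, 5}  B8 = {5, 8}
Tree: B1–B2, B1–B3, B1–B4, B2–B5, B1–B6, B6–B7, B6–B8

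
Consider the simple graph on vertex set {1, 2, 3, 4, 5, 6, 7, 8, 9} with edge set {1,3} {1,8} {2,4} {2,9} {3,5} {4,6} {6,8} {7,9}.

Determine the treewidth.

A width-1 tree decomposition is:
Bags: B1 = {7, 9}  B2 = {2, 9}  B3 = {2, 4}  B4 = {4, 6}  B5 = {6, 8}  B6 = {1, 8}  B7 = {1, 3}  B8 = {3, 5}
Tree: B1–B2, B2–B3, B3–B4, B4–B5, B5–B6, B6–B7, B7–B8
The largest bag has 2 vertices, giving width 1; this decomposition certifies tw(G) ≤ 1. Since G has at least one edge (e.g. 7–9), it is not an edgeless graph, so tw(G) ≥ 1. Therefore the treewidth is 1.

1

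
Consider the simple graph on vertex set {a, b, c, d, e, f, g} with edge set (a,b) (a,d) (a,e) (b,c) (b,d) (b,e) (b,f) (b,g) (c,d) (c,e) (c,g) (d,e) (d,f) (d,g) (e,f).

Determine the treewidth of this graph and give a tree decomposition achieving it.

Each bag holds 4 vertices, so the decomposition has width 3, which upper-bounds the treewidth. On the other hand G contains the 4-clique {b, c, d, g}. A clique must lie in a single bag of any decomposition, so no decomposition can have width below 3. Hence tw(G) = 3 exactly.

Treewidth 3.
Bags: B1 = {a, b, d, e}  B2 = {b, c, d, e}  B3 = {b, d, e, f}  B4 = {b, c, d, g}
Tree: B1–B2, B2–B3, B2–B4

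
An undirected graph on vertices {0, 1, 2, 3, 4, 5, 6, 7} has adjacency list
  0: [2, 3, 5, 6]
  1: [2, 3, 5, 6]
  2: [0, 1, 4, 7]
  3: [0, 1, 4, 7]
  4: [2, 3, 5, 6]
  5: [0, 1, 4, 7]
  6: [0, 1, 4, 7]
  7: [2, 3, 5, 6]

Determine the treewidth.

A width-4 tree decomposition is:
Bags: B1 = {1, 2, 3, 5, 6}  B2 = {0, 2, 3, 5, 6}  B3 = {2, 3, 4, 5, 6}  B4 = {2, 3, 5, 6, 7}
Tree: B1–B2, B2–B3, B3–B4
Every bag has size at most 5, so the width is 5 − 1 = 4 and tw(G) ≤ 4. For the lower bound: the 5 vertex sets {1,6}, {0,5}, {2,4}, {3}, {7} are disjoint, each induces a connected subgraph, and every pair is joined by at least one edge of G. Contracting each set to a single vertex therefore yields K_{5} as a minor, and since treewidth is minor-monotone, tw(G) ≥ tw(K_{5}) = 4. Hence tw(G) = 4 exactly.

4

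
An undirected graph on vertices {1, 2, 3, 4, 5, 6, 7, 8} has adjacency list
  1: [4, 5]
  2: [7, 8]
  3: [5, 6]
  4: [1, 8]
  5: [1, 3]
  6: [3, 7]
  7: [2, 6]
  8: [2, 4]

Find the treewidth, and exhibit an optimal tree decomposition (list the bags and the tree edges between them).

Treewidth 2.
One such decomposition:
Bags: B1 = {1, 3, 5}  B2 = {1, 3, 6}  B3 = {1, 6, 7}  B4 = {1, 2, 7}  B5 = {1, 2, 8}  B6 = {1, 4, 8}
Tree: B1–B2, B2–B3, B3–B4, B4–B5, B5–B6

The largest bag has 3 vertices, giving width 2; this decomposition certifies tw(G) ≤ 2. Since 1–5–3–6–7–2–8–4–1 is a cycle in G, G is not acyclic. Forests are exactly the graphs of treewidth ≤ 1, so tw(G) ≥ 2. Therefore the treewidth is 2.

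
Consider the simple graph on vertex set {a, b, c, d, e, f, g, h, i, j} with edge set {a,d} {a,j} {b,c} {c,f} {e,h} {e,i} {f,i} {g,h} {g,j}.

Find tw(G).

1

A width-1 tree decomposition is:
Bags: B1 = {b, c}  B2 = {c, f}  B3 = {f, i}  B4 = {e, i}  B5 = {e, h}  B6 = {g, h}  B7 = {g, j}  B8 = {a, j}  B9 = {a, d}
Tree: B1–B2, B2–B3, B3–B4, B4–B5, B5–B6, B6–B7, B7–B8, B8–B9
Every bag has size at most 2, so the width is 2 − 1 = 1 and tw(G) ≤ 1. Any graph with an edge has treewidth ≥ 1, and G has the edge b–c. Therefore the treewidth is 1.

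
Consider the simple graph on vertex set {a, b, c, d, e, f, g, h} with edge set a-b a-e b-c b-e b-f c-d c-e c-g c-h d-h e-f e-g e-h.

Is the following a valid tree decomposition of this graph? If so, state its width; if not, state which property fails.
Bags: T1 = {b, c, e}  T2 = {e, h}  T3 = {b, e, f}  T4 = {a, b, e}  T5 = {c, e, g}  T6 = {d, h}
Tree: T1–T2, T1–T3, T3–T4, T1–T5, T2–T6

No — edge (c,h) lies in no bag.

A tree decomposition must satisfy three properties: every vertex lies in some bag; for every edge, both endpoints lie together in some bag; and for every vertex, the bags containing it form a connected subtree. Here edge (c,h) lies in no bag, so the decomposition is invalid.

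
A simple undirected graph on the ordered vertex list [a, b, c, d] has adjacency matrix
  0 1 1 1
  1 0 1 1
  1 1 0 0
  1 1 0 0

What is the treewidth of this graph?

2

A width-2 tree decomposition is:
Bags: B1 = {a, b, c}  B2 = {a, b, d}
Tree: B1–B2
Every bag has size at most 3, so the width is 3 − 1 = 2 and tw(G) ≤ 2. For the lower bound, the 3 vertices {a, b, d} are pairwise adjacent, and any tree decomposition puts a clique entirely inside one bag — forcing width ≥ 2. Combining the bounds, tw(G) = 2.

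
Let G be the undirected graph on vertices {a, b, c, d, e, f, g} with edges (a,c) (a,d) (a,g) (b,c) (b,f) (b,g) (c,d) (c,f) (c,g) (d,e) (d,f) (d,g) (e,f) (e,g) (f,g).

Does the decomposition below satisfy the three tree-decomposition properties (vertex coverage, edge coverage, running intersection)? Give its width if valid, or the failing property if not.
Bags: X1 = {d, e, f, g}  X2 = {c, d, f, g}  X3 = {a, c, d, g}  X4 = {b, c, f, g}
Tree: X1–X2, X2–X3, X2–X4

Vertex coverage: the bags together contain {a, b, c, d, e, f, g}, the full vertex set. Edge coverage: each edge of G has both endpoints in at least one bag. Running intersection: for every vertex, the bags containing it form a connected subtree. All three properties hold, so this is a valid tree decomposition of width max|bag| − 1 = 3, and hence tw(G) ≤ 3.

Yes; width 3.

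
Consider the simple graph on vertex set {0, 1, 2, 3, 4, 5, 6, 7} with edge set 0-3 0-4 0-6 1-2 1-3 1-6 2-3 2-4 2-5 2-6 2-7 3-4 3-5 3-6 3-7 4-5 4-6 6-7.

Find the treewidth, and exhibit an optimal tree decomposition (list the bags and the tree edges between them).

Treewidth 3.
Bags: B1 = {2, 3, 6, 7}  B2 = {2, 3, 4, 6}  B3 = {1, 2, 3, 6}  B4 = {2, 3, 4, 5}  B5 = {0, 3, 4, 6}
Tree: B1–B2, B1–B3, B2–B4, B2–B5

The largest bag has 4 vertices, giving width 3; this decomposition certifies tw(G) ≤ 3. Conversely, {0, 3, 4, 6} is a clique of size 4, and the vertices of any clique must share a bag in every tree decomposition; so some bag has ≥ 4 vertices and tw(G) ≥ 3. The upper and lower bounds meet at 3, so that is the treewidth.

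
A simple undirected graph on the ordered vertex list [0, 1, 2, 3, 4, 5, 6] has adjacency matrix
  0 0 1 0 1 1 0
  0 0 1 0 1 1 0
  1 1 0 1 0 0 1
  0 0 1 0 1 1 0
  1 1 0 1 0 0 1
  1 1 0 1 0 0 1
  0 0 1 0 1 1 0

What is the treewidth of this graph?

A width-3 tree decomposition is:
Bags: B1 = {2, 4, 5, 6}  B2 = {0, 2, 4, 5}  B3 = {1, 2, 4, 5}  B4 = {2, 3, 4, 5}
Tree: B1–B2, B2–B3, B3–B4
Each bag holds 4 vertices, so the decomposition has width 3, which upper-bounds the treewidth. For the lower bound: the 4 vertex sets {4,6}, {0,5}, {2}, {1} are disjoint, each induces a connected subgraph, and every pair is joined by at least one edge of G. Contracting each set to a single vertex therefore yields K_{4} as a minor, and since treewidth is minor-monotone, tw(G) ≥ tw(K_{4}) = 3. Combining the bounds, tw(G) = 3.

3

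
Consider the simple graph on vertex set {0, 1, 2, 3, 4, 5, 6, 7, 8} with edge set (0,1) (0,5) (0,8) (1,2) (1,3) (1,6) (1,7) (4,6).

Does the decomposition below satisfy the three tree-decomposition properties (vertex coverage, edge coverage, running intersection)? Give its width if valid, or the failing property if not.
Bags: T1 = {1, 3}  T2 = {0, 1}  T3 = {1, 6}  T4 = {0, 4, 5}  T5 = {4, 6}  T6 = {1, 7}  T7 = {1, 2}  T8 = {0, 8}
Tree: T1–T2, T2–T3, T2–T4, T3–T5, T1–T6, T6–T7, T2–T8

A tree decomposition must satisfy three properties: every vertex lies in some bag; for every edge, both endpoints lie together in some bag; and for every vertex, the bags containing it form a connected subtree. Here bags containing vertex 4 are not connected in the tree, so the decomposition is invalid.

No — bags containing vertex 4 are not connected in the tree.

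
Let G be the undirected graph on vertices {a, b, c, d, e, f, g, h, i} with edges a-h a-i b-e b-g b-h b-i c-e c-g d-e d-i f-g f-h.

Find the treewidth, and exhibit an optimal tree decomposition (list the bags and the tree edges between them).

Treewidth 3.
One optimal decomposition is:
Bags: B1 = {c, e, f, g}  B2 = {b, e, f, g}  B3 = {b, e, f, h}  B4 = {b, d, e, h}  B5 = {b, d, h, i}  B6 = {a, d, h, i}
Tree: B1–B2, B2–B3, B3–B4, B4–B5, B5–B6

Each bag holds 4 vertices, so the decomposition has width 3, which upper-bounds the treewidth. For the lower bound: the 4 vertex sets {c,f,g}, {e}, {b}, {a,d,h,i} are disjoint, each induces a connected subgraph, and every pair is joined by at least one edge of G. Contracting each set to a single vertex therefore yields K_{4} as a minor, and since treewidth is minor-monotone, tw(G) ≥ tw(K_{4}) = 3. Therefore the treewidth is 3.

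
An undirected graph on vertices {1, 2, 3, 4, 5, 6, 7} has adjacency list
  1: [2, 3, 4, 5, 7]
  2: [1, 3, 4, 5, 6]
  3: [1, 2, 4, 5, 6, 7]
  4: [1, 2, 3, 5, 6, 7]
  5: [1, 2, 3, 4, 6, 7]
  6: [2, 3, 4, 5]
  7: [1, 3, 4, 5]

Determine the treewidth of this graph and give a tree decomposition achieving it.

Treewidth 4.
Bags: B1 = {1, 2, 3, 4, 5}  B2 = {1, 3, 4, 5, 7}  B3 = {2, 3, 4, 5, 6}
Tree: B1–B2, B1–B3

The largest bag has 5 vertices, giving width 4; this decomposition certifies tw(G) ≤ 4. On the other hand G contains the 5-clique {1, 2, 3, 4, 5}. A clique must lie in a single bag of any decomposition, so no decomposition can have width below 4. Combining the bounds, tw(G) = 4.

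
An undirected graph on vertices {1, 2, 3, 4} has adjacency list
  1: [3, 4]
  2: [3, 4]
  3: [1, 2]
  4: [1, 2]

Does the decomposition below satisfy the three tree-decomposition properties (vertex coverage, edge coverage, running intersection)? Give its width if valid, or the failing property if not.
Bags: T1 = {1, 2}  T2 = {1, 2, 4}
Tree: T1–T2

A tree decomposition must satisfy three properties: every vertex lies in some bag; for every edge, both endpoints lie together in some bag; and for every vertex, the bags containing it form a connected subtree. Here vertex 3 appears in no bag, so the decomposition is invalid.

No — vertex 3 appears in no bag.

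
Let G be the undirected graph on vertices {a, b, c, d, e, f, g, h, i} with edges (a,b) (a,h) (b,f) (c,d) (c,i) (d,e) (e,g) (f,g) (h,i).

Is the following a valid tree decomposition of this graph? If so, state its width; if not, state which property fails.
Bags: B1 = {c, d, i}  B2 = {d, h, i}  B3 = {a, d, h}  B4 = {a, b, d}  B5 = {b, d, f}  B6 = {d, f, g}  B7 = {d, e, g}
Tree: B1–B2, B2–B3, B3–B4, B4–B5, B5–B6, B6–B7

Vertex coverage: the bags together contain {a, b, c, d, e, f, g, h, i}, the full vertex set. Edge coverage: each edge of G has both endpoints in at least one bag. Running intersection: for every vertex, the bags containing it form a connected subtree. All three properties hold, so this is a valid tree decomposition of width max|bag| − 1 = 2, and hence tw(G) ≤ 2.

Yes; width 2.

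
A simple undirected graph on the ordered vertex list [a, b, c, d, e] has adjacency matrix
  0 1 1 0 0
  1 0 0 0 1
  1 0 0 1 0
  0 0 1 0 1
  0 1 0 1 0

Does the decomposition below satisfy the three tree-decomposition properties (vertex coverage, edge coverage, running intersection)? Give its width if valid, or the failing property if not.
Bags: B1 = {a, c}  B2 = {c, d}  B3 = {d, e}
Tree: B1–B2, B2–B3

No — vertex b appears in no bag.

A tree decomposition must satisfy three properties: every vertex lies in some bag; for every edge, both endpoints lie together in some bag; and for every vertex, the bags containing it form a connected subtree. Here vertex b appears in no bag, so the decomposition is invalid.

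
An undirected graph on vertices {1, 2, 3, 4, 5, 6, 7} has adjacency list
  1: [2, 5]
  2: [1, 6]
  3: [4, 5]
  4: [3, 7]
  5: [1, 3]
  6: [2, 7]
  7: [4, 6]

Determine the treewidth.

2

A width-2 tree decomposition is:
Bags: B1 = {2, 6, 7}  B2 = {1, 2, 7}  B3 = {1, 5, 7}  B4 = {3, 5, 7}  B5 = {3, 4, 7}
Tree: B1–B2, B2–B3, B3–B4, B4–B5
Each bag holds 3 vertices, so the decomposition has width 2, which upper-bounds the treewidth. The edges 7–6–2–1–5–3–4–7 form a cycle, so G is not a tree and its treewidth is at least 2. Combining the bounds, tw(G) = 2.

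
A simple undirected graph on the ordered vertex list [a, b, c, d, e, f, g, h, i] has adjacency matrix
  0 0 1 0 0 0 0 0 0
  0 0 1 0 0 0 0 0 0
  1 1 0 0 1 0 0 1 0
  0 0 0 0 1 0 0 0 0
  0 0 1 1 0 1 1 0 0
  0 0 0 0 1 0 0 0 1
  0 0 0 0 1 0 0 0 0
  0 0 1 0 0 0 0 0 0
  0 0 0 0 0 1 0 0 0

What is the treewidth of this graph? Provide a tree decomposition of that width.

Treewidth 1.
Bags: B1 = {c, e}  B2 = {d, e}  B3 = {b, c}  B4 = {e, g}  B5 = {a, c}  B6 = {e, f}  B7 = {f, i}  B8 = {c, h}
Tree: B1–B2, B1–B3, B1–B4, B1–B5, B4–B6, B6–B7, B5–B8

The largest bag has 2 vertices, giving width 1; this decomposition certifies tw(G) ≤ 1. G has an edge, so its treewidth is at least 1. Combining the bounds, tw(G) = 1.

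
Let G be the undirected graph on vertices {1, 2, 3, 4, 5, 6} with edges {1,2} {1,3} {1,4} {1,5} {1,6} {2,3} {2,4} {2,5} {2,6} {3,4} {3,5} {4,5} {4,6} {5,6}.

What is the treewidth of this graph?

4

A width-4 tree decomposition is:
Bags: B1 = {1, 2, 3, 4, 5}  B2 = {1, 2, 4, 5, 6}
Tree: B1–B2
Each bag holds 5 vertices, so the decomposition has width 4, which upper-bounds the treewidth. For the lower bound, the 5 vertices {1, 2, 3, 4, 5} are pairwise adjacent, and any tree decomposition puts a clique entirely inside one bag — forcing width ≥ 4. Therefore the treewidth is 4.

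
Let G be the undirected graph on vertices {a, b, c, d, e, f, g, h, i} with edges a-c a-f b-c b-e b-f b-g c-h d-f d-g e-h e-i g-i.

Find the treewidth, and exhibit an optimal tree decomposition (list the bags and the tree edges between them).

Every bag has size at most 4, so the width is 4 − 1 = 3 and tw(G) ≤ 3. For the lower bound: the 4 vertex sets {a,d,f}, {g}, {b}, {c,e,h,i} are disjoint, each induces a connected subgraph, and every pair is joined by at least one edge of G. Contracting each set to a single vertex therefore yields K_{4} as a minor, and since treewidth is minor-monotone, tw(G) ≥ tw(K_{4}) = 3. Hence tw(G) = 3 exactly.

Treewidth 3.
Bags: B1 = {a, d, f, g}  B2 = {a, b, f, g}  B3 = {a, b, c, g}  B4 = {b, c, g, i}  B5 = {b, c, e, i}  B6 = {c, e, h, i}
Tree: B1–B2, B2–B3, B3–B4, B4–B5, B5–B6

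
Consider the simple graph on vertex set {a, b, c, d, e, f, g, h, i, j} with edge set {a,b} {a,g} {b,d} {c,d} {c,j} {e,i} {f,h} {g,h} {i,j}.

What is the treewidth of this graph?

1

A width-1 tree decomposition is:
Bags: B1 = {e, i}  B2 = {i, j}  B3 = {c, j}  B4 = {c, d}  B5 = {b, d}  B6 = {a, b}  B7 = {a, g}  B8 = {g, h}  B9 = {f, h}
Tree: B1–B2, B2–B3, B3–B4, B4–B5, B5–B6, B6–B7, B7–B8, B8–B9
Each bag holds 2 vertices, so the decomposition has width 1, which upper-bounds the treewidth. Since G has at least one edge (e.g. e–i), it is not an edgeless graph, so tw(G) ≥ 1. Combining the bounds, tw(G) = 1.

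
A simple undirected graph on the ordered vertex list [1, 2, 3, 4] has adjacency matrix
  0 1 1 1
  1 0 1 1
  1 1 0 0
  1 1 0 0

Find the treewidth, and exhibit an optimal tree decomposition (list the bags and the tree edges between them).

Treewidth 2.
One such decomposition:
Bags: B1 = {1, 2, 3}  B2 = {1, 2, 4}
Tree: B1–B2

Each bag holds 3 vertices, so the decomposition has width 2, which upper-bounds the treewidth. For the lower bound, the 3 vertices {1, 2, 3} are pairwise adjacent, and any tree decomposition puts a clique entirely inside one bag — forcing width ≥ 2. Hence tw(G) = 2 exactly.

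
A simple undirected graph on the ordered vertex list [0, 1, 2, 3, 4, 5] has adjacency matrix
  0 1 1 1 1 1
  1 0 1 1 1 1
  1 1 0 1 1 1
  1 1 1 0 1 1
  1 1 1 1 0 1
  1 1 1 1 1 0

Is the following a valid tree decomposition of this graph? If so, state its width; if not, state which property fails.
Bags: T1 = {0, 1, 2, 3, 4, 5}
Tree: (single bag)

Yes; width 5.

Checking the three conditions: (i) the bags cover all of {0, 1, 2, 3, 4, 5}; (ii) for each edge, some bag contains both endpoints; (iii) the bags containing any fixed vertex form a subtree. All hold, so the decomposition is valid with width 6 − 1 = 5.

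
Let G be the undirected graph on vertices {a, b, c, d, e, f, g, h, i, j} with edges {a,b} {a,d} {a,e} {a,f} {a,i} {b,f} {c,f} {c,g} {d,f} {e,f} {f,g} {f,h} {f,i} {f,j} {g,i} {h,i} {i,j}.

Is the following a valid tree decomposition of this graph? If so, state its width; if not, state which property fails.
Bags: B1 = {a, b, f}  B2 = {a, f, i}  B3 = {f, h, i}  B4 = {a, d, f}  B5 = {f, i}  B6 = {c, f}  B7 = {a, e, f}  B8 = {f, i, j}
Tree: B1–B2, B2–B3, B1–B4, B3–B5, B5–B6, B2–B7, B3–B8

No — vertex g appears in no bag.

A tree decomposition must satisfy three properties: every vertex lies in some bag; for every edge, both endpoints lie together in some bag; and for every vertex, the bags containing it form a connected subtree. Here vertex g appears in no bag, so the decomposition is invalid.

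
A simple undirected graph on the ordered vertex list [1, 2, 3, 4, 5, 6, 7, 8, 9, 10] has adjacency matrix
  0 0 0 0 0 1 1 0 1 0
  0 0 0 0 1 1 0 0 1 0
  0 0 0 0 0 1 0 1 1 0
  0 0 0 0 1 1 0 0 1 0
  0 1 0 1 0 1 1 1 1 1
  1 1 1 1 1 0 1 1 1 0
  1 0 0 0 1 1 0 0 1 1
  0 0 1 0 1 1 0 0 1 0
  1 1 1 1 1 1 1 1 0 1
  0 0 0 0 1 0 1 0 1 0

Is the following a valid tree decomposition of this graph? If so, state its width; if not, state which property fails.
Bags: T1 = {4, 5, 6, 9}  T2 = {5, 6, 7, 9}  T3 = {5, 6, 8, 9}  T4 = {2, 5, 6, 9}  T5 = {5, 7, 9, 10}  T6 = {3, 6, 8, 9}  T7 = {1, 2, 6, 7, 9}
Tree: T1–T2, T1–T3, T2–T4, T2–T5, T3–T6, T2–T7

A tree decomposition must satisfy three properties: every vertex lies in some bag; for every edge, both endpoints lie together in some bag; and for every vertex, the bags containing it form a connected subtree. Here bags containing vertex 2 are not connected in the tree, so the decomposition is invalid.

No — bags containing vertex 2 are not connected in the tree.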